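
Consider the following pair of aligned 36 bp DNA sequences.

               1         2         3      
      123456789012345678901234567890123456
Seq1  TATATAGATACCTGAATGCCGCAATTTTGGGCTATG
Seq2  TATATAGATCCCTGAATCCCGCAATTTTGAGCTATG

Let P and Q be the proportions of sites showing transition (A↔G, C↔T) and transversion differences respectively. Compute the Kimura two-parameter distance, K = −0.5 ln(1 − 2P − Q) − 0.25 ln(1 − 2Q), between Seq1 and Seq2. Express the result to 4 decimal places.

Mismatches occur at site 10 (A↔C, transversion), site 18 (G↔C, transversion), site 30 (G↔A, transition).
Of the 3 differences, 1 transition and 2 transversions over 36 sites: P = 1/36 = 0.027778, Q = 2/36 = 0.055556.
d = −0.5·ln(0.888888) − 0.25·ln(0.888888) = −0.5·(-0.117784) − 0.25·(-0.117784) = 0.0883.

0.0883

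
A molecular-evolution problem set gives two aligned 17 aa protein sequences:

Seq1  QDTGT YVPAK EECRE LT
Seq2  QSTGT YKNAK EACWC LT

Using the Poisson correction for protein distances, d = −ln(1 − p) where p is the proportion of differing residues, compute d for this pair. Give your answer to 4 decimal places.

0.4353

The sequences differ at positions 2 (D/S), 7 (V/K), 8 (P/N), 12 (E/A), 14 (R/W), 15 (E/C).
p = 6/17 = 0.352941.
d = −ln(1 − 0.352941) = −ln(0.647059) = 0.4353.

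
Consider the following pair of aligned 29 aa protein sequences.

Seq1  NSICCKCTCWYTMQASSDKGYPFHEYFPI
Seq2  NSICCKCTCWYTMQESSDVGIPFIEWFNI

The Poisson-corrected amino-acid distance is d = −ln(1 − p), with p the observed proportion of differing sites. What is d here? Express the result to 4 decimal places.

Mismatches occur at site 15 (A→E), site 19 (K→V), site 21 (Y→I), site 24 (H→I), site 26 (Y→W), site 28 (P→N).
p = 6/29 = 0.206897.
d = −ln(1 − 0.206897) = −ln(0.793103) = 0.2318.

0.2318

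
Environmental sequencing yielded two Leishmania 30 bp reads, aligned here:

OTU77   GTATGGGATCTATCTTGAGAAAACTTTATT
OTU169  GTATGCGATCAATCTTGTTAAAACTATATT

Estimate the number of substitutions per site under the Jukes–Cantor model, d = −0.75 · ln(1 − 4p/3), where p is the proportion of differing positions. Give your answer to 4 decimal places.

Differing sites — 6:G/C; 11:T/A; 18:A/T; 19:G/T; 26:T/A.
p = 5/30 = 0.166667.
d = −0.75 · ln(1 − (4/3)·0.166667) = −0.75 · ln(0.777777) = −0.75 · (-0.251315) = 0.1885.

0.1885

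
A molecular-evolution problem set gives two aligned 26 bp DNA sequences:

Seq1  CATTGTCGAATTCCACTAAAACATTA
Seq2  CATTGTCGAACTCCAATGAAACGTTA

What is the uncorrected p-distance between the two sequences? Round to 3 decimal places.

0.154

Mismatches occur at site 11 (T↔C), site 16 (C↔A), site 18 (A↔G), site 23 (A↔G).
There are 4 differences over 26 sites, so p = 4/26 = 0.154.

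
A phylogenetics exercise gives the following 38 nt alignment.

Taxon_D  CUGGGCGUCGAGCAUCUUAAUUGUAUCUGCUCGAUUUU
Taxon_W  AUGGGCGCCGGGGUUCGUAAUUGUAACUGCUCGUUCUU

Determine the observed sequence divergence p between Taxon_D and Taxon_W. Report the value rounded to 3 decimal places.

Differing sites — 1:C/A; 8:U/C; 11:A/G; 13:C/G; 14:A/U; 17:U/G; 26:U/A; 34:A/U; 36:U/C.
There are 9 differences over 38 sites, so p = 9/38 = 0.237.

0.237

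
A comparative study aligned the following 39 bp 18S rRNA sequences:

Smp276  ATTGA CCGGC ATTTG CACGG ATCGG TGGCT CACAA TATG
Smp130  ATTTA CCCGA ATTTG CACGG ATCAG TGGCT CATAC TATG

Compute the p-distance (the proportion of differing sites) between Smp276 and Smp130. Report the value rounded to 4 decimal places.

0.1538

The sequences differ at positions 4 (G/T), 8 (G/C), 10 (C/A), 24 (G/A), 33 (C/T), 35 (A/C).
There are 6 differences over 39 sites, so p = 6/39 = 0.1538.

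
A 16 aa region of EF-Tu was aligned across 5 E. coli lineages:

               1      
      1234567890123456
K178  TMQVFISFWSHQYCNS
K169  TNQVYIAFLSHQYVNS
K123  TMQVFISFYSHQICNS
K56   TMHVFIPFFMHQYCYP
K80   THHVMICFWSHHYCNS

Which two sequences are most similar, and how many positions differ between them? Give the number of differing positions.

2

Pairwise Hamming distances:
  K178 vs K169: 5
  K178 vs K123: 2
  K178 vs K56: 6
  K178 vs K80: 5
  K169 vs K123: 6
  K169 vs K56: 9
  K169 vs K80: 7
  K123 vs K56: 7
  K123 vs K80: 7
  K56 vs K80: 8
The smallest is 2, between K178 and K123.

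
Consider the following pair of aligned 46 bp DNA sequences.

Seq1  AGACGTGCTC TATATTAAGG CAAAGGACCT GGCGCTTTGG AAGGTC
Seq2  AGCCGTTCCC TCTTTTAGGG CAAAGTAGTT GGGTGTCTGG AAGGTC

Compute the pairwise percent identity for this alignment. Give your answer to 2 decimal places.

71.74%

Differing sites — 3:A/C; 7:G/T; 9:T/C; 12:A/C; 14:A/T; 18:A/G; 26:G/T; 28:C/G; 29:C/T; 33:C/G; 34:G/T; 35:C/G; 37:T/C.
33 of the 46 sites match, so the percent identity is 33/46 × 100 = 71.74%.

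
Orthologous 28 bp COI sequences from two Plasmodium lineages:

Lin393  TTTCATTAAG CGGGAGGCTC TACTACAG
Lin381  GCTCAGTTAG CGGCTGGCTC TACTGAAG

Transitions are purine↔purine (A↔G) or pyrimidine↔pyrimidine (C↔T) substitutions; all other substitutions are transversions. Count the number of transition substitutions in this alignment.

Mismatches occur at site 1 (T↔G, transversion), site 2 (T↔C, transition), site 6 (T↔G, transversion), site 8 (A↔T, transversion), site 14 (G↔C, transversion), site 15 (A↔T, transversion), site 25 (A↔G, transition), site 26 (C↔A, transversion).
Of the 8 differences, 2 transitions and 6 transversions, so the answer is 2.

2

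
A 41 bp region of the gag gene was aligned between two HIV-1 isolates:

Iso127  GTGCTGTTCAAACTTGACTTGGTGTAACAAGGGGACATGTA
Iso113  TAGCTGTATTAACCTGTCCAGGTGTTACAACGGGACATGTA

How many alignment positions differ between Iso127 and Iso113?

Mismatches occur at site 1 (G/T), site 2 (T/A), site 8 (T/A), site 9 (C/T), site 10 (A/T), site 14 (T/C), site 17 (A/T), site 19 (T/C), site 20 (T/A), site 26 (A/T), site 31 (G/C).
That gives 11 mismatches out of 41 aligned sites, so the Hamming distance is 11.

11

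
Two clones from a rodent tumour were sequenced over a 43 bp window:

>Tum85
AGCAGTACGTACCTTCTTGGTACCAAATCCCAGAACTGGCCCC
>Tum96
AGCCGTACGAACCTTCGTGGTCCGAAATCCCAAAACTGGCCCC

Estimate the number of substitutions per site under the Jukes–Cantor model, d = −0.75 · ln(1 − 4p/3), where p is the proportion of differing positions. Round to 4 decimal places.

0.1544

Differing sites — 4:A/C; 10:T/A; 17:T/G; 22:A/C; 24:C/G; 33:G/A.
p = 6/43 = 0.139535.
d = −0.75 · ln(1 − (4/3)·0.139535) = −0.75 · ln(0.813953) = −0.75 · (-0.205853) = 0.1544.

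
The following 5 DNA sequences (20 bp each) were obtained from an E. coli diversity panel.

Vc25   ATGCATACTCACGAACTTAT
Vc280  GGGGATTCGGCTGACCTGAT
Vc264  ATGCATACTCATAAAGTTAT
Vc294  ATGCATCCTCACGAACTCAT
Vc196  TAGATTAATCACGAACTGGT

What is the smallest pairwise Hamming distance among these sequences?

Pairwise Hamming distances:
  Vc25 vs Vc280: 10
  Vc25 vs Vc264: 3
  Vc25 vs Vc294: 2
  Vc25 vs Vc196: 7
  Vc280 vs Vc264: 11
  Vc280 vs Vc294: 10
  Vc280 vs Vc196: 12
  Vc264 vs Vc294: 5
  Vc264 vs Vc196: 10
  Vc294 vs Vc196: 8
The smallest is 2, between Vc25 and Vc294.

2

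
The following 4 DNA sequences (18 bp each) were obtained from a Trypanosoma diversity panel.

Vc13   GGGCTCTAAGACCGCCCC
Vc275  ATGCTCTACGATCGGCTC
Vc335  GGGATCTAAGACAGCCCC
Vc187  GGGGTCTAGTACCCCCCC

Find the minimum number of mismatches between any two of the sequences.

2

Pairwise Hamming distances:
  Vc13 vs Vc275: 6
  Vc13 vs Vc335: 2
  Vc13 vs Vc187: 4
  Vc275 vs Vc335: 8
  Vc275 vs Vc187: 9
  Vc335 vs Vc187: 5
The smallest is 2, between Vc13 and Vc335.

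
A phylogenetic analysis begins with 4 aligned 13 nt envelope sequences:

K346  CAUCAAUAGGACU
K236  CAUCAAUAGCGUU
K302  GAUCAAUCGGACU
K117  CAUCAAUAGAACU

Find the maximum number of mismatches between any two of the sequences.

Pairwise Hamming distances:
  K346 vs K236: 3
  K346 vs K302: 2
  K346 vs K117: 1
  K236 vs K302: 5
  K236 vs K117: 3
  K302 vs K117: 3
The largest is 5, between K236 and K302.

5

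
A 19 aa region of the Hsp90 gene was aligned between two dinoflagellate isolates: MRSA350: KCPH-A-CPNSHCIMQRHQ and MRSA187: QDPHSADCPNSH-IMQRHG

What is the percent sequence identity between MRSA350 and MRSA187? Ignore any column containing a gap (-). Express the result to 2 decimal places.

Excluding the 3 gap columns leaves 16 comparable sites.
Mismatches occur at site 1 (K/Q), site 2 (C/D), site 19 (Q/G).
13 of the 16 comparable sites match, so the percent identity is 13/16 × 100 = 81.25%.

81.25%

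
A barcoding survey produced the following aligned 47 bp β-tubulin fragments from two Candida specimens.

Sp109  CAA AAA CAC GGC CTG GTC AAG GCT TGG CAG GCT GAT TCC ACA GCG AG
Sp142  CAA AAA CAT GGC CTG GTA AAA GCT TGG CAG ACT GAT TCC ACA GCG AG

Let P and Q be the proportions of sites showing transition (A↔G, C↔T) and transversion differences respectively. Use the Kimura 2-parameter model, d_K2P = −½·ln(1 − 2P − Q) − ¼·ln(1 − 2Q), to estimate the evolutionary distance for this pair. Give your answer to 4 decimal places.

Differing sites — 9:C/T (Ti); 18:C/A (Tv); 21:G/A (Ti); 31:G/A (Ti).
Of the 4 differences, 3 transitions and 1 transversion over 47 sites: P = 3/47 = 0.063830, Q = 1/47 = 0.021277.
d = −0.5·ln(0.851063) − 0.25·ln(0.957446) = −0.5·(-0.161269) − 0.25·(-0.043486) = 0.0915.

0.0915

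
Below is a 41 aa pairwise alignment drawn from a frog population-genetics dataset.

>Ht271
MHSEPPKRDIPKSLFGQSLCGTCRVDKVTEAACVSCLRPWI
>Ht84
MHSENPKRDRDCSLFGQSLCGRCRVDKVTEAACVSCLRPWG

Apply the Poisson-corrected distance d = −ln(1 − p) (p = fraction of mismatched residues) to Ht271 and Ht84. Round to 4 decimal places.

Differing sites — 5:P/N; 10:I/R; 11:P/D; 12:K/C; 22:T/R; 41:I/G.
p = 6/41 = 0.146341.
d = −ln(1 − 0.146341) = −ln(0.853659) = 0.1582.

0.1582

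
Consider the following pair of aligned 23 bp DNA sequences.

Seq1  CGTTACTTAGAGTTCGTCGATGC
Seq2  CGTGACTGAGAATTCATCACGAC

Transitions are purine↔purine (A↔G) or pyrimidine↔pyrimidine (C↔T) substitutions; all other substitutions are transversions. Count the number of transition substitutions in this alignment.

Differing sites — 4:T/G (Tv); 8:T/G (Tv); 12:G/A (Ti); 16:G/A (Ti); 19:G/A (Ti); 20:A/C (Tv); 21:T/G (Tv); 22:G/A (Ti).
Of the 8 differences, 4 transitions and 4 transversions, so the answer is 4.

4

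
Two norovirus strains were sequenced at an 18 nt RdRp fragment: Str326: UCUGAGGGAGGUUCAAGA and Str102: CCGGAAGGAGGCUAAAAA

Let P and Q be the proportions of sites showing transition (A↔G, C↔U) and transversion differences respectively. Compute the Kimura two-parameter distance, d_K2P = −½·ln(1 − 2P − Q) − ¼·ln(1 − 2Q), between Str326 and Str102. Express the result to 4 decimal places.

Mismatches occur at site 1 (U/C, transition), site 3 (U/G, transversion), site 6 (G/A, transition), site 12 (U/C, transition), site 14 (C/A, transversion), site 17 (G/A, transition).
Of the 6 differences, 4 transitions and 2 transversions over 18 sites: P = 4/18 = 0.222222, Q = 2/18 = 0.111111.
d = −0.5·ln(0.444445) − 0.25·ln(0.777778) = −0.5·(-0.810929) − 0.25·(-0.251314) = 0.4683.

0.4683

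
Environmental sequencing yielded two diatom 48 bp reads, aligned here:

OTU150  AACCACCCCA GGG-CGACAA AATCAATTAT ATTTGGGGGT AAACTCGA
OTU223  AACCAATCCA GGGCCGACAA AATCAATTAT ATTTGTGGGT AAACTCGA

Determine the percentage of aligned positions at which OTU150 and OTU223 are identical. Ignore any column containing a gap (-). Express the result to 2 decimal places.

Excluding the 1 gap column leaves 47 comparable sites.
Differing sites — 6:C/A; 7:C/T; 36:G/T.
44 of the 47 comparable sites match, so the percent identity is 44/47 × 100 = 93.62%.

93.62%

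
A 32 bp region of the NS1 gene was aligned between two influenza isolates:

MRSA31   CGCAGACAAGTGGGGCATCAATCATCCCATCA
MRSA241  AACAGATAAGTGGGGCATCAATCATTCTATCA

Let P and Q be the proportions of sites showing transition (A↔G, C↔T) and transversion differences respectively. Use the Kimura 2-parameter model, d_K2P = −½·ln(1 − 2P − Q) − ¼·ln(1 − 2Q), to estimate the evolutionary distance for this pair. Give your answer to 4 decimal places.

0.1813

Mismatches occur at site 1 (C/A, transversion), site 2 (G/A, transition), site 7 (C/T, transition), site 26 (C/T, transition), site 28 (C/T, transition).
Of the 5 differences, 4 transitions and 1 transversion over 32 sites: P = 4/32 = 0.125000, Q = 1/32 = 0.031250.
d = −0.5·ln(0.718750) − 0.25·ln(0.937500) = −0.5·(-0.330242) − 0.25·(-0.064539) = 0.1813.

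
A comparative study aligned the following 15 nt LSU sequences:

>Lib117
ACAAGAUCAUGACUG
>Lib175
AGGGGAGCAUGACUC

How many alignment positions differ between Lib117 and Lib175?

5

The sequences differ at positions 2 (C/G), 3 (A/G), 4 (A/G), 7 (U/G), 15 (G/C).
That gives 5 mismatches out of 15 aligned sites, so the Hamming distance is 5.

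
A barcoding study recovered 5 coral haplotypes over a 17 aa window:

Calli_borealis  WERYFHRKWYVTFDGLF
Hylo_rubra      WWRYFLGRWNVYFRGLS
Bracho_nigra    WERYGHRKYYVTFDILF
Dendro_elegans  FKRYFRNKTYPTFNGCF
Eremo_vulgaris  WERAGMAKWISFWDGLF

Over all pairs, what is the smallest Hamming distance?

3

Pairwise Hamming distances:
  Calli_borealis vs Hylo_rubra: 8
  Calli_borealis vs Bracho_nigra: 3
  Calli_borealis vs Dendro_elegans: 8
  Calli_borealis vs Eremo_vulgaris: 8
  Hylo_rubra vs Bracho_nigra: 11
  Hylo_rubra vs Dendro_elegans: 12
  Hylo_rubra vs Eremo_vulgaris: 12
  Bracho_nigra vs Dendro_elegans: 10
  Bracho_nigra vs Eremo_vulgaris: 9
  Dendro_elegans vs Eremo_vulgaris: 13
The smallest is 3, between Calli_borealis and Bracho_nigra.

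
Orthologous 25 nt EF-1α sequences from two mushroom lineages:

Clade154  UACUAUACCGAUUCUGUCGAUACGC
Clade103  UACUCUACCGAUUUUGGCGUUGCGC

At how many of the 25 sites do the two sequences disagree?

The sequences differ at positions 5 (A/C), 14 (C/U), 17 (U/G), 20 (A/U), 22 (A/G).
That gives 5 mismatches out of 25 aligned sites, so the Hamming distance is 5.

5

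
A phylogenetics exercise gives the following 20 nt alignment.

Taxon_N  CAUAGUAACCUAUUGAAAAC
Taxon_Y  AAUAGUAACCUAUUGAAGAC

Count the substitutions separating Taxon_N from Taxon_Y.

2

Differing sites — 1:C/A; 18:A/G.
That gives 2 mismatches out of 20 aligned sites, so the Hamming distance is 2.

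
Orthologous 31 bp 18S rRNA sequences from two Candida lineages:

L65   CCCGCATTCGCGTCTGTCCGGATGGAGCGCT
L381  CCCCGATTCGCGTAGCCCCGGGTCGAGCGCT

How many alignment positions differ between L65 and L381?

8

Mismatches occur at site 4 (G/C), site 5 (C/G), site 14 (C/A), site 15 (T/G), site 16 (G/C), site 17 (T/C), site 22 (A/G), site 24 (G/C).
That gives 8 mismatches out of 31 aligned sites, so the Hamming distance is 8.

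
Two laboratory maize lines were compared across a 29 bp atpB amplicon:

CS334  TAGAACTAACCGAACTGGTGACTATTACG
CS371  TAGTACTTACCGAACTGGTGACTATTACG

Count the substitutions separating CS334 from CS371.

The sequences differ at positions 4 (A/T), 8 (A/T).
That gives 2 mismatches out of 29 aligned sites, so the Hamming distance is 2.

2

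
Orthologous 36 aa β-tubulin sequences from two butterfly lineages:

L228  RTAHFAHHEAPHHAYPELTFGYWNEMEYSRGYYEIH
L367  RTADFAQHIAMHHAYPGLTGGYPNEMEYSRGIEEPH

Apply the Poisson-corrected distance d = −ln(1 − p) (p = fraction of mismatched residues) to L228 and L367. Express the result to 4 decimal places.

Mismatches occur at site 4 (H/D), site 7 (H/Q), site 9 (E/I), site 11 (P/M), site 17 (E/G), site 20 (F/G), site 23 (W/P), site 32 (Y/I), site 33 (Y/E), site 35 (I/P).
p = 10/36 = 0.277778.
d = −ln(1 − 0.277778) = −ln(0.722222) = 0.3254.

0.3254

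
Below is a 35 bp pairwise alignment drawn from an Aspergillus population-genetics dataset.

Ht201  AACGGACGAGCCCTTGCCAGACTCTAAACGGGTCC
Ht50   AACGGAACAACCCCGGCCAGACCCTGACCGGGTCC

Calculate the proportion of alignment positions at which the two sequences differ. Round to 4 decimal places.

0.2286

The sequences differ at positions 7 (C/A), 8 (G/C), 10 (G/A), 14 (T/C), 15 (T/G), 23 (T/C), 26 (A/G), 28 (A/C).
There are 8 differences over 35 sites, so p = 8/35 = 0.2286.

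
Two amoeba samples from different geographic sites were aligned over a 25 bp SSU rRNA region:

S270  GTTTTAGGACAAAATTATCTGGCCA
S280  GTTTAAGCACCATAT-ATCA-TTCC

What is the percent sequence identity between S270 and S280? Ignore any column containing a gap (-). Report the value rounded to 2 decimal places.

Excluding the 2 gap columns leaves 23 comparable sites.
Differing sites — 5:T/A; 8:G/C; 11:A/C; 13:A/T; 20:T/A; 22:G/T; 23:C/T; 25:A/C.
15 of the 23 comparable sites match, so the percent identity is 15/23 × 100 = 65.22%.

65.22%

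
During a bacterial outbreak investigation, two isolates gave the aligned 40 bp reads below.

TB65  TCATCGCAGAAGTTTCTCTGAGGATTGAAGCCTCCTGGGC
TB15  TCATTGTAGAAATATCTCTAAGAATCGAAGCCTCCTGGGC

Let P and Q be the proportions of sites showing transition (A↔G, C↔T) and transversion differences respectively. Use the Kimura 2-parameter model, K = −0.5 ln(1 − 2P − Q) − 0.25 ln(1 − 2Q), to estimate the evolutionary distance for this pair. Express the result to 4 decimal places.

The sequences differ at positions 5 (C/T, transition), 7 (C/T, transition), 12 (G/A, transition), 14 (T/A, transversion), 20 (G/A, transition), 23 (G/A, transition), 26 (T/C, transition).
Of the 7 differences, 6 transitions and 1 transversion over 40 sites: P = 6/40 = 0.150000, Q = 1/40 = 0.025000.
d = −0.5·ln(0.675000) − 0.25·ln(0.950000) = −0.5·(-0.393043) − 0.25·(-0.051293) = 0.2093.

0.2093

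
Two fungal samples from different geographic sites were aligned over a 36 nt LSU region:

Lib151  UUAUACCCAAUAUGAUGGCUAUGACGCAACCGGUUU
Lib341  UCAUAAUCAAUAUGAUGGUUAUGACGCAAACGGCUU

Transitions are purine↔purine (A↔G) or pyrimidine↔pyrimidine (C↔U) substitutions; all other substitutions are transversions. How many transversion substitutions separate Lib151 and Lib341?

2

The sequences differ at positions 2 (U/C, transition), 6 (C/A, transversion), 7 (C/U, transition), 19 (C/U, transition), 30 (C/A, transversion), 34 (U/C, transition).
Of the 6 differences, 4 transitions and 2 transversions, so the answer is 2.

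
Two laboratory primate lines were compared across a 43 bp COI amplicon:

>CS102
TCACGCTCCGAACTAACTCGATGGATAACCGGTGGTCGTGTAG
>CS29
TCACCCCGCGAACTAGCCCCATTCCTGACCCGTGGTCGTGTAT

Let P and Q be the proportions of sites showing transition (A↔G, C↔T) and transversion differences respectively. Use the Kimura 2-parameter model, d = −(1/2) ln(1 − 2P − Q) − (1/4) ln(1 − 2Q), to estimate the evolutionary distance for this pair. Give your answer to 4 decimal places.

Differing sites — 5:G/C (Tv); 7:T/C (Ti); 8:C/G (Tv); 16:A/G (Ti); 18:T/C (Ti); 20:G/C (Tv); 23:G/T (Tv); 24:G/C (Tv); 25:A/C (Tv); 27:A/G (Ti); 31:G/C (Tv); 43:G/T (Tv).
Of the 12 differences, 4 transitions and 8 transversions over 43 sites: P = 4/43 = 0.093023, Q = 8/43 = 0.186047.
d = −0.5·ln(0.627907) − 0.25·ln(0.627906) = −0.5·(-0.465363) − 0.25·(-0.465365) = 0.3490.

0.3490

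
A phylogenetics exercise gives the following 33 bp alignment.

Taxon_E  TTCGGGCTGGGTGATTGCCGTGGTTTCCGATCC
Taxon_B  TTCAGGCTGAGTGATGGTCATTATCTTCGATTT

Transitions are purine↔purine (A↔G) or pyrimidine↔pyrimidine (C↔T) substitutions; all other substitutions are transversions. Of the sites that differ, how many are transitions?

9

Mismatches occur at site 4 (G→A, transition), site 10 (G→A, transition), site 16 (T→G, transversion), site 18 (C→T, transition), site 20 (G→A, transition), site 22 (G→T, transversion), site 23 (G→A, transition), site 25 (T→C, transition), site 27 (C→T, transition), site 32 (C→T, transition), site 33 (C→T, transition).
Of the 11 differences, 9 transitions and 2 transversions, so the answer is 9.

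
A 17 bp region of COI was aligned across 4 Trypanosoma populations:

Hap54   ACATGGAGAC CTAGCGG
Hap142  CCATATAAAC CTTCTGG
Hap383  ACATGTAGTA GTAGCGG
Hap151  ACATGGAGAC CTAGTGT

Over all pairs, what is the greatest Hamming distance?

Pairwise Hamming distances:
  Hap54 vs Hap142: 7
  Hap54 vs Hap383: 4
  Hap54 vs Hap151: 2
  Hap142 vs Hap383: 9
  Hap142 vs Hap151: 7
  Hap383 vs Hap151: 6
The largest is 9, between Hap142 and Hap383.

9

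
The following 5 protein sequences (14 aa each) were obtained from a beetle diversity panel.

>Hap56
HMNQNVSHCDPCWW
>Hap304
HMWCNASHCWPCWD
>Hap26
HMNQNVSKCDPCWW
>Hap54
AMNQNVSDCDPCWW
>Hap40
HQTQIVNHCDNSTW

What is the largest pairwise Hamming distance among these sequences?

Pairwise Hamming distances:
  Hap56 vs Hap304: 5
  Hap56 vs Hap26: 1
  Hap56 vs Hap54: 2
  Hap56 vs Hap40: 7
  Hap304 vs Hap26: 6
  Hap304 vs Hap54: 7
  Hap304 vs Hap40: 11
  Hap26 vs Hap54: 2
  Hap26 vs Hap40: 8
  Hap54 vs Hap40: 9
The largest is 11, between Hap304 and Hap40.

11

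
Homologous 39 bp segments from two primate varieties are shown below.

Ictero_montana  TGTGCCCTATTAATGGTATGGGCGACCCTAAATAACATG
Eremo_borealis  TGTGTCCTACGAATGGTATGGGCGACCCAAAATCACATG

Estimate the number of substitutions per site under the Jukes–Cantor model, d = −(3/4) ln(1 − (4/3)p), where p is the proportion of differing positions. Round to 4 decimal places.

The sequences differ at positions 5 (C/T), 10 (T/C), 11 (T/G), 29 (T/A), 34 (A/C).
p = 5/39 = 0.128205.
d = −0.75 · ln(1 − (4/3)·0.128205) = −0.75 · ln(0.829060) = −0.75 · (-0.187463) = 0.1406.

0.1406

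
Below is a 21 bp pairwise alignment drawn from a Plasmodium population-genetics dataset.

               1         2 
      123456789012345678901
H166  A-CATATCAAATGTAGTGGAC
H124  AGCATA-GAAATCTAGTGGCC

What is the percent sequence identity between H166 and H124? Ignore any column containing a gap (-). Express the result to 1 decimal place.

Excluding the 2 gap columns leaves 19 comparable sites.
Differing sites — 8:C/G; 13:G/C; 20:A/C.
16 of the 19 comparable sites match, so the percent identity is 16/19 × 100 = 84.2%.

84.2%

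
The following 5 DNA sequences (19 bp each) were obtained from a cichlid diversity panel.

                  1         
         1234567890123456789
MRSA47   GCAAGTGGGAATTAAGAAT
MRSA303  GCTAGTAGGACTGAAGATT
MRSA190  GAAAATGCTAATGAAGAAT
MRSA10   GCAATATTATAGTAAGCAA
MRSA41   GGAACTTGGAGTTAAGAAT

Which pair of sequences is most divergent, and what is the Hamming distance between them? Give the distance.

Pairwise Hamming distances:
  MRSA47 vs MRSA303: 5
  MRSA47 vs MRSA190: 5
  MRSA47 vs MRSA10: 9
  MRSA47 vs MRSA41: 4
  MRSA303 vs MRSA190: 8
  MRSA303 vs MRSA10: 13
  MRSA303 vs MRSA41: 7
  MRSA190 vs MRSA10: 11
  MRSA190 vs MRSA41: 7
  MRSA10 vs MRSA41: 10
The largest is 13, between MRSA303 and MRSA10.

13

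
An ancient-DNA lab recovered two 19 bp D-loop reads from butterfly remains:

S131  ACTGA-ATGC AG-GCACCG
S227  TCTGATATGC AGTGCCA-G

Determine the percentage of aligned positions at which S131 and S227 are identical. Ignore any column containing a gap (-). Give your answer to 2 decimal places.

81.25%

Excluding the 3 gap columns leaves 16 comparable sites.
The sequences differ at positions 1 (A/T), 16 (A/C), 17 (C/A).
13 of the 16 comparable sites match, so the percent identity is 13/16 × 100 = 81.25%.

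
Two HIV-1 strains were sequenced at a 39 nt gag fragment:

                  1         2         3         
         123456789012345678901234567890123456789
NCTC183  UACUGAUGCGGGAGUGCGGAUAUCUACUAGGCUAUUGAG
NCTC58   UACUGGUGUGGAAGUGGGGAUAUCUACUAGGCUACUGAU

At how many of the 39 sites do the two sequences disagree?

6

Differing sites — 6:A/G; 9:C/U; 12:G/A; 17:C/G; 35:U/C; 39:G/U.
That gives 6 mismatches out of 39 aligned sites, so the Hamming distance is 6.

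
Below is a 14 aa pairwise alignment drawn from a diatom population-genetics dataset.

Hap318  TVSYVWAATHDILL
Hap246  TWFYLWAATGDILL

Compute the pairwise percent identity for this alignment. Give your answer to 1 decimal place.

71.4%

Differing sites — 2:V/W; 3:S/F; 5:V/L; 10:H/G.
10 of the 14 sites match, so the percent identity is 10/14 × 100 = 71.4%.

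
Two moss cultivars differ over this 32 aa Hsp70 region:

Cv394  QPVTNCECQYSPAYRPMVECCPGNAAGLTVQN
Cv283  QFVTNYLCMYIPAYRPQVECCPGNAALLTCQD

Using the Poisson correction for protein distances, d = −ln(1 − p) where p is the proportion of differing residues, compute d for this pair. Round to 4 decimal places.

0.3302

Differing sites — 2:P/F; 6:C/Y; 7:E/L; 9:Q/M; 11:S/I; 17:M/Q; 27:G/L; 30:V/C; 32:N/D.
p = 9/32 = 0.281250.
d = −ln(1 − 0.281250) = −ln(0.718750) = 0.3302.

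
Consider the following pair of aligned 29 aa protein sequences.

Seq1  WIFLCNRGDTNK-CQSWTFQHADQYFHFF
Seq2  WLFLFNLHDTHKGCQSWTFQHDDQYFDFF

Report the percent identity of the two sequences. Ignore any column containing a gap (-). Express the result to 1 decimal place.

Excluding the 1 gap column leaves 28 comparable sites.
Mismatches occur at site 2 (I/L), site 5 (C/F), site 7 (R/L), site 8 (G/H), site 11 (N/H), site 22 (A/D), site 27 (H/D).
21 of the 28 comparable sites match, so the percent identity is 21/28 × 100 = 75.0%.

75.0%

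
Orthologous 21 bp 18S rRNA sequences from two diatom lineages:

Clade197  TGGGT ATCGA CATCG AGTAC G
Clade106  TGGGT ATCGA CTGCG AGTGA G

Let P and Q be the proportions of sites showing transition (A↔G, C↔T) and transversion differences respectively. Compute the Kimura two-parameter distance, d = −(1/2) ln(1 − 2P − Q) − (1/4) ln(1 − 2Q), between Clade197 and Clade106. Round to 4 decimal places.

The sequences differ at positions 12 (A/T, transversion), 13 (T/G, transversion), 19 (A/G, transition), 20 (C/A, transversion).
Of the 4 differences, 1 transition and 3 transversions over 21 sites: P = 1/21 = 0.047619, Q = 3/21 = 0.142857.
d = −0.5·ln(0.761905) − 0.25·ln(0.714286) = −0.5·(-0.271933) − 0.25·(-0.336472) = 0.2201.

0.2201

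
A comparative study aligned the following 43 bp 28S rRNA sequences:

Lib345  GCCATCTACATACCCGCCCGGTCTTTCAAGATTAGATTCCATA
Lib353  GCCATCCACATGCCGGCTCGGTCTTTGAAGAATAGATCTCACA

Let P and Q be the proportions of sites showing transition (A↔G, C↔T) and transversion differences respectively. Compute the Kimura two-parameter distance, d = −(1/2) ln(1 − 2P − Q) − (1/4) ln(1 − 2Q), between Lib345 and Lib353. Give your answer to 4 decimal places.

0.2521

The sequences differ at positions 7 (T/C, transition), 12 (A/G, transition), 15 (C/G, transversion), 18 (C/T, transition), 27 (C/G, transversion), 32 (T/A, transversion), 38 (T/C, transition), 39 (C/T, transition), 42 (T/C, transition).
Of the 9 differences, 6 transitions and 3 transversions over 43 sites: P = 6/43 = 0.139535, Q = 3/43 = 0.069767.
d = −0.5·ln(0.651163) − 0.25·ln(0.860466) = −0.5·(-0.428995) − 0.25·(-0.150281) = 0.2521.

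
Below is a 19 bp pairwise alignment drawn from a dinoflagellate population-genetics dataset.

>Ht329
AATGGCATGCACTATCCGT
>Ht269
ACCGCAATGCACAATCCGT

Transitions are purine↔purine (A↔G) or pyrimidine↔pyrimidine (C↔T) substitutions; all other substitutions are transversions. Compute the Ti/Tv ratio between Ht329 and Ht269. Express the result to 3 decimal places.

The sequences differ at positions 2 (A/C, transversion), 3 (T/C, transition), 5 (G/C, transversion), 6 (C/A, transversion), 13 (T/A, transversion).
Of the 5 differences, 1 transition and 4 transversions, so Ti/Tv = 1/4 = 0.250.

0.250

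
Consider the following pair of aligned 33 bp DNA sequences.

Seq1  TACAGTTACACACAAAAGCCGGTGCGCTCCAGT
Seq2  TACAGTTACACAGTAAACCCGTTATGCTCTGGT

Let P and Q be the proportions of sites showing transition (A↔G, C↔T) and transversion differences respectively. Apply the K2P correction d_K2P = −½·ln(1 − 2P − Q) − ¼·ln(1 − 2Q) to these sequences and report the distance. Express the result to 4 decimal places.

Mismatches occur at site 13 (C/G, transversion), site 14 (A/T, transversion), site 18 (G/C, transversion), site 22 (G/T, transversion), site 24 (G/A, transition), site 25 (C/T, transition), site 30 (C/T, transition), site 31 (A/G, transition).
Of the 8 differences, 4 transitions and 4 transversions over 33 sites: P = 4/33 = 0.121212, Q = 4/33 = 0.121212.
d = −0.5·ln(0.636364) − 0.25·ln(0.757576) = −0.5·(-0.451985) − 0.25·(-0.277631) = 0.2954.

0.2954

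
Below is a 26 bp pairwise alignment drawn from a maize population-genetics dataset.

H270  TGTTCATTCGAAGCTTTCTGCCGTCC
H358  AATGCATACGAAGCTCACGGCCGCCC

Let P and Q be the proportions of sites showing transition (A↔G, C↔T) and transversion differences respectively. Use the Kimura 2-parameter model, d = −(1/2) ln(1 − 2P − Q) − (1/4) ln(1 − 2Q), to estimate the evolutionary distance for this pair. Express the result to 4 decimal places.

The sequences differ at positions 1 (T/A, transversion), 2 (G/A, transition), 4 (T/G, transversion), 8 (T/A, transversion), 16 (T/C, transition), 17 (T/A, transversion), 19 (T/G, transversion), 24 (T/C, transition).
Of the 8 differences, 3 transitions and 5 transversions over 26 sites: P = 3/26 = 0.115385, Q = 5/26 = 0.192308.
d = −0.5·ln(0.576922) − 0.25·ln(0.615384) = −0.5·(-0.550048) − 0.25·(-0.485509) = 0.3964.

0.3964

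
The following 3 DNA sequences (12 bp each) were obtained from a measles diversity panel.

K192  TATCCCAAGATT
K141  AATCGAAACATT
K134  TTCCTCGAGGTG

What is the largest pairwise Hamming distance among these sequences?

9

Pairwise Hamming distances:
  K192 vs K141: 4
  K192 vs K134: 6
  K141 vs K134: 9
The largest is 9, between K141 and K134.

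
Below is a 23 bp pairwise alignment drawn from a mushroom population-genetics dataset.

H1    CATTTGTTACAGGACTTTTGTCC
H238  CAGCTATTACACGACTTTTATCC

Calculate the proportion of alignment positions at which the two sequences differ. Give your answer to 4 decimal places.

Mismatches occur at site 3 (T→G), site 4 (T→C), site 6 (G→A), site 12 (G→C), site 20 (G→A).
There are 5 differences over 23 sites, so p = 5/23 = 0.2174.

0.2174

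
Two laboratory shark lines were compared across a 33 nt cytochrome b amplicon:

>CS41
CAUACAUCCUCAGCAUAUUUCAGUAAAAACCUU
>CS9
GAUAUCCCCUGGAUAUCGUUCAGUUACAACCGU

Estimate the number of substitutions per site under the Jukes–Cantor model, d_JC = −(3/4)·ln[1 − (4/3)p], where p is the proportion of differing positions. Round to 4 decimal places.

The sequences differ at positions 1 (C/G), 5 (C/U), 6 (A/C), 7 (U/C), 11 (C/G), 12 (A/G), 13 (G/A), 14 (C/U), 17 (A/C), 18 (U/G), 25 (A/U), 27 (A/C), 32 (U/G).
p = 13/33 = 0.393939.
d = −0.75 · ln(1 − (4/3)·0.393939) = −0.75 · ln(0.474748) = −0.75 · (-0.744971) = 0.5587.

0.5587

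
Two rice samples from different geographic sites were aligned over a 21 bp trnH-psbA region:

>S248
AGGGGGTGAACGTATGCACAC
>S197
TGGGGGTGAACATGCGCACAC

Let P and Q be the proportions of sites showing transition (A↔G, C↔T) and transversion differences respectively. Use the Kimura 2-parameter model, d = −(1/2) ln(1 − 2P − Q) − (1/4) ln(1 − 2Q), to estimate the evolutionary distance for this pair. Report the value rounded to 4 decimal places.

Mismatches occur at site 1 (A→T, transversion), site 12 (G→A, transition), site 14 (A→G, transition), site 15 (T→C, transition).
Of the 4 differences, 3 transitions and 1 transversion over 21 sites: P = 3/21 = 0.142857, Q = 1/21 = 0.047619.
d = −0.5·ln(0.666667) − 0.25·ln(0.904762) = −0.5·(-0.405465) − 0.25·(-0.100083) = 0.2278.

0.2278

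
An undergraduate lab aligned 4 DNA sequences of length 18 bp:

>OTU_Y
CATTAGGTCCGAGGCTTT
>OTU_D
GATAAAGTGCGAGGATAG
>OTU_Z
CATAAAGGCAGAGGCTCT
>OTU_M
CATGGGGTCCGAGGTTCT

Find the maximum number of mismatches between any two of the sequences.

8

Pairwise Hamming distances:
  OTU_Y vs OTU_D: 7
  OTU_Y vs OTU_Z: 5
  OTU_Y vs OTU_M: 4
  OTU_D vs OTU_Z: 7
  OTU_D vs OTU_M: 8
  OTU_Z vs OTU_M: 6
The largest is 8, between OTU_D and OTU_M.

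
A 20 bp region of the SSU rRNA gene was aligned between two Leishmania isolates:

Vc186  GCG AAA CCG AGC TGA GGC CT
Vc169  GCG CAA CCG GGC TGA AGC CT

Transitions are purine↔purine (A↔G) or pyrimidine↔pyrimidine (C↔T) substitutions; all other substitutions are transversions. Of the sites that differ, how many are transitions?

2

Differing sites — 4:A/C (Tv); 10:A/G (Ti); 16:G/A (Ti).
Of the 3 differences, 2 transitions and 1 transversion, so the answer is 2.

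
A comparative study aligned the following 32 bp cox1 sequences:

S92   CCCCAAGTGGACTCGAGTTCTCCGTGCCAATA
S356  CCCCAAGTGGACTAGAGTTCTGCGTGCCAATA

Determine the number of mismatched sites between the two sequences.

2

The sequences differ at positions 14 (C/A), 22 (C/G).
That gives 2 mismatches out of 32 aligned sites, so the Hamming distance is 2.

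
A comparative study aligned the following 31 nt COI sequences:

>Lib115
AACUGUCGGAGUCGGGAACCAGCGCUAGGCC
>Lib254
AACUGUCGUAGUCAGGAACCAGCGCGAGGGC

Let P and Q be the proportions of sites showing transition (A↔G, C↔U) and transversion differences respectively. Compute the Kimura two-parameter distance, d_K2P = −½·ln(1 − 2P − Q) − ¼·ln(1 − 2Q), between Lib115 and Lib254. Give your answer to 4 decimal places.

Differing sites — 9:G/U (Tv); 14:G/A (Ti); 26:U/G (Tv); 30:C/G (Tv).
Of the 4 differences, 1 transition and 3 transversions over 31 sites: P = 1/31 = 0.032258, Q = 3/31 = 0.096774.
d = −0.5·ln(0.838710) − 0.25·ln(0.806452) = −0.5·(-0.175890) − 0.25·(-0.215111) = 0.1417.

0.1417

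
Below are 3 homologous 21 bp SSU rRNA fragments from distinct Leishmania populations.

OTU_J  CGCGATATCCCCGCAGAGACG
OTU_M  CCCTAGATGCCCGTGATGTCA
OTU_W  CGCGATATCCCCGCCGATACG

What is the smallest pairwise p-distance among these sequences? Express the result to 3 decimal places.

Pairwise Hamming distances:
  OTU_J vs OTU_M: 10
  OTU_J vs OTU_W: 2
  OTU_M vs OTU_W: 11
The smallest is 2 mismatches, between OTU_J and OTU_W; p = 2/21 = 0.095.

0.095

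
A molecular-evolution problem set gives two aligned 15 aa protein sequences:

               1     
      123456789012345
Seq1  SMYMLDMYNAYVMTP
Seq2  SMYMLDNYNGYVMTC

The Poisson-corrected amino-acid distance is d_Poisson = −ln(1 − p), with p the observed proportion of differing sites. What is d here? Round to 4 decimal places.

Mismatches occur at site 7 (M/N), site 10 (A/G), site 15 (P/C).
p = 3/15 = 0.200000.
d = −ln(1 − 0.200000) = −ln(0.800000) = 0.2231.

0.2231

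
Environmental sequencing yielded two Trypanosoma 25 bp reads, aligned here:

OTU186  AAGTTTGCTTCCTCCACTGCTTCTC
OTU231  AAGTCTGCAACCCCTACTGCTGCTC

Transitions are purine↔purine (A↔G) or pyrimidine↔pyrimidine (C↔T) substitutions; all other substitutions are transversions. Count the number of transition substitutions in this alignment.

The sequences differ at positions 5 (T/C, transition), 9 (T/A, transversion), 10 (T/A, transversion), 13 (T/C, transition), 15 (C/T, transition), 22 (T/G, transversion).
Of the 6 differences, 3 transitions and 3 transversions, so the answer is 3.

3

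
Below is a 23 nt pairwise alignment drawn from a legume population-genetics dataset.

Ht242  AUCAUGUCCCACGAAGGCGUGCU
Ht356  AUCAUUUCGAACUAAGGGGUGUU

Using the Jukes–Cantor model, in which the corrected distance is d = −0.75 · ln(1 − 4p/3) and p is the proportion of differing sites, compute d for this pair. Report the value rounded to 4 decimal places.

0.3206

Mismatches occur at site 6 (G/U), site 9 (C/G), site 10 (C/A), site 13 (G/U), site 18 (C/G), site 22 (C/U).
p = 6/23 = 0.260870.
d = −0.75 · ln(1 − (4/3)·0.260870) = −0.75 · ln(0.652173) = −0.75 · (-0.427445) = 0.3206.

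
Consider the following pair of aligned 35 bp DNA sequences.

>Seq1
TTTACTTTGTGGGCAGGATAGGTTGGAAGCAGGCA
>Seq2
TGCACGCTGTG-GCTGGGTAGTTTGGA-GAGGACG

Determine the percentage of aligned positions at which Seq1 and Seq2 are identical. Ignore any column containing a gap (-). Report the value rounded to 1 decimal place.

66.7%

Excluding the 2 gap columns leaves 33 comparable sites.
Differing sites — 2:T/G; 3:T/C; 6:T/G; 7:T/C; 15:A/T; 18:A/G; 22:G/T; 30:C/A; 31:A/G; 33:G/A; 35:A/G.
22 of the 33 comparable sites match, so the percent identity is 22/33 × 100 = 66.7%.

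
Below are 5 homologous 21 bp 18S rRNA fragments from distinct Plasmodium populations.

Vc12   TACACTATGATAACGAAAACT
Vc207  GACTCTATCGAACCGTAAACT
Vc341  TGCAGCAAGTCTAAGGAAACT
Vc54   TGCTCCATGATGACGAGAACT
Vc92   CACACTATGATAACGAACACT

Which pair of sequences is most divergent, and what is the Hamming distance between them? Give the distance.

13

Pairwise Hamming distances:
  Vc12 vs Vc207: 7
  Vc12 vs Vc341: 9
  Vc12 vs Vc54: 5
  Vc12 vs Vc92: 2
  Vc207 vs Vc341: 13
  Vc207 vs Vc54: 10
  Vc207 vs Vc92: 8
  Vc341 vs Vc54: 9
  Vc341 vs Vc92: 11
  Vc54 vs Vc92: 7
The largest is 13, between Vc207 and Vc341.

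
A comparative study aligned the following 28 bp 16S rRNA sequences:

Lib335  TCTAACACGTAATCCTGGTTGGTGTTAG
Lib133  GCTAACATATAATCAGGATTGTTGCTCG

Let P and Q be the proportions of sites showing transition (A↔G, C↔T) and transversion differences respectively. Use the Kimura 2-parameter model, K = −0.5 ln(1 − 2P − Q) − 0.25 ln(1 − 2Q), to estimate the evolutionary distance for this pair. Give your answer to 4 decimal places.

0.4225

Mismatches occur at site 1 (T/G, transversion), site 8 (C/T, transition), site 9 (G/A, transition), site 15 (C/A, transversion), site 16 (T/G, transversion), site 18 (G/A, transition), site 22 (G/T, transversion), site 25 (T/C, transition), site 27 (A/C, transversion).
Of the 9 differences, 4 transitions and 5 transversions over 28 sites: P = 4/28 = 0.142857, Q = 5/28 = 0.178571.
d = −0.5·ln(0.535715) − 0.25·ln(0.642858) = −0.5·(-0.624153) − 0.25·(-0.441831) = 0.4225.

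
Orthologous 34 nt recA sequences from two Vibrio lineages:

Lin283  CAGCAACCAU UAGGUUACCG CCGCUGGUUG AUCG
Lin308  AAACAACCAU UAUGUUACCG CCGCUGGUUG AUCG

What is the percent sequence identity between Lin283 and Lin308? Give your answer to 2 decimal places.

91.18%

The sequences differ at positions 1 (C/A), 3 (G/A), 13 (G/U).
31 of the 34 sites match, so the percent identity is 31/34 × 100 = 91.18%.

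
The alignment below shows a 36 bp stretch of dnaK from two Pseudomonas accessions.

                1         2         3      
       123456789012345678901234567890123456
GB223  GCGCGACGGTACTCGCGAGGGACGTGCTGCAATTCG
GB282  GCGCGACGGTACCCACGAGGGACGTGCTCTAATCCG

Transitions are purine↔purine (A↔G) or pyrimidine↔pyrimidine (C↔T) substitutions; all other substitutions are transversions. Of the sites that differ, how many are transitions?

4

Mismatches occur at site 13 (T→C, transition), site 15 (G→A, transition), site 29 (G→C, transversion), site 30 (C→T, transition), site 34 (T→C, transition).
Of the 5 differences, 4 transitions and 1 transversion, so the answer is 4.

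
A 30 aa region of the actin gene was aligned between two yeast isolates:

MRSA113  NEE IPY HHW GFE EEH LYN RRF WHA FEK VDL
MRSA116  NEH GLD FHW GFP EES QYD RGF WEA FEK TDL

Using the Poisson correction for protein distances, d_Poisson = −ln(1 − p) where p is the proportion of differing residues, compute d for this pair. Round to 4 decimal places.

0.5108

The sequences differ at positions 3 (E/H), 4 (I/G), 5 (P/L), 6 (Y/D), 7 (H/F), 12 (E/P), 15 (H/S), 16 (L/Q), 18 (N/D), 20 (R/G), 23 (H/E), 28 (V/T).
p = 12/30 = 0.400000.
d = −ln(1 − 0.400000) = −ln(0.600000) = 0.5108.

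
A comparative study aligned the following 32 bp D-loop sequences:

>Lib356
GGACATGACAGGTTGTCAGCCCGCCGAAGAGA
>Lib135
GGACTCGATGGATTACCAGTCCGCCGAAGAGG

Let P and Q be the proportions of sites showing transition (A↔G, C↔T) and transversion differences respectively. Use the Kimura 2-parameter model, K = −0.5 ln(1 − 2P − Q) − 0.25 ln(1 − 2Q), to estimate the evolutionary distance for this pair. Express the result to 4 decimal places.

Differing sites — 5:A/T (Tv); 6:T/C (Ti); 9:C/T (Ti); 10:A/G (Ti); 12:G/A (Ti); 15:G/A (Ti); 16:T/C (Ti); 20:C/T (Ti); 32:A/G (Ti).
Of the 9 differences, 8 transitions and 1 transversion over 32 sites: P = 8/32 = 0.250000, Q = 1/32 = 0.031250.
d = −0.5·ln(0.468750) − 0.25·ln(0.937500) = −0.5·(-0.757686) − 0.25·(-0.064539) = 0.3950.

0.3950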